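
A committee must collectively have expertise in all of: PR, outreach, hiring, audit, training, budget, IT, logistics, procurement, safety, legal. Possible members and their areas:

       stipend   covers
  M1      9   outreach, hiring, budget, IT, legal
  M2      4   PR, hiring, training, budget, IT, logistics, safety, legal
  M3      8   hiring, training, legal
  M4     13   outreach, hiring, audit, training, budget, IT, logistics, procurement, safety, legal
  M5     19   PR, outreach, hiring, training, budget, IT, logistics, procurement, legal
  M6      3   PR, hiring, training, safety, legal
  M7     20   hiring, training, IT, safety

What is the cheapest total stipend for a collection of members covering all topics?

16

M4, M6 cover every topic at stipend 13 + 3 = 16.
Any cover uses at least 2 members; among all covering selections none totals below 16.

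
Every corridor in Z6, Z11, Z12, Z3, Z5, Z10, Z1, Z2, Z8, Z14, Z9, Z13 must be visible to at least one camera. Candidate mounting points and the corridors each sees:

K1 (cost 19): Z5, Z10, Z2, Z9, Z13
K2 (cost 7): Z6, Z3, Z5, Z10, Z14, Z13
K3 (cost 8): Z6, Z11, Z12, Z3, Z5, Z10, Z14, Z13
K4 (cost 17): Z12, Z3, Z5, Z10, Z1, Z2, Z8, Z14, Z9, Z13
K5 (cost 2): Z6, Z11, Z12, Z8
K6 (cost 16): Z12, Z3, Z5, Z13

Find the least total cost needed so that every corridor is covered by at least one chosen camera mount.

K4, K5 cover every corridor at cost 17 + 2 = 19.
Any cover uses at least 2 camera mounts; among all covering selections none totals below 19.

19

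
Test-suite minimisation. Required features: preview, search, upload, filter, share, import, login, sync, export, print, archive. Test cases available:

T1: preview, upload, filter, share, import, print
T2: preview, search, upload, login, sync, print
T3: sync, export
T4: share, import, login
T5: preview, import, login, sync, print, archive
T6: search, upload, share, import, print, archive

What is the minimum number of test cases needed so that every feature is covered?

T1, T2, T3, T5 together cover {preview, search, upload, filter, share, import, login, sync, export, print, archive} — every feature.
No 3 of the 6 test cases cover everything (all 20 triples fall short), so 4 is minimum.

4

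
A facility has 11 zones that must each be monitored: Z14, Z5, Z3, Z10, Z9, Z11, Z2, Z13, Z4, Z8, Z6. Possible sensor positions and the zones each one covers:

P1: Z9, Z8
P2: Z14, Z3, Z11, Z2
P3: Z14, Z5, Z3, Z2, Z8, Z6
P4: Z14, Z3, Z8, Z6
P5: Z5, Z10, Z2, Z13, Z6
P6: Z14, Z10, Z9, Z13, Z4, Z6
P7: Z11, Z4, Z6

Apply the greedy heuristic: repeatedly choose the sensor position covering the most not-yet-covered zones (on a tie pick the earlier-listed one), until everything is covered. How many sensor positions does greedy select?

Pick 1: P3 covers 6 new zones (Z14, Z5, Z3, Z2, Z8, Z6).
Pick 2: P6 covers 4 new zones (Z10, Z9, Z13, Z4).
Pick 3: P2 covers 1 new zones (Z11).
Greedy uses 3 sensor positions.

3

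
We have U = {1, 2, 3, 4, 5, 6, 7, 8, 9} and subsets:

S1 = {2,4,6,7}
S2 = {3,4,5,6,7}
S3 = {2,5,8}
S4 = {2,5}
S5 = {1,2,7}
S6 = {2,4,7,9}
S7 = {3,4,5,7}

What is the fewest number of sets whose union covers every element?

4

S2, S3, S5, S6 together cover {1, 2, 3, 4, 5, 6, 7, 8, 9} — every element.
No 3 of the 7 sets cover everything (all 35 triples fall short), so 4 is minimum.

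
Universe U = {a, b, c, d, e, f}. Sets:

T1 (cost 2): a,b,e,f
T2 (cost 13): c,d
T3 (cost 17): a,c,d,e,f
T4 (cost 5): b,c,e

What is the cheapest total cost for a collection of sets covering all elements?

15

T1, T2 cover every element at cost 2 + 13 = 15.
Any cover uses at least 2 sets; among all covering selections none totals below 15.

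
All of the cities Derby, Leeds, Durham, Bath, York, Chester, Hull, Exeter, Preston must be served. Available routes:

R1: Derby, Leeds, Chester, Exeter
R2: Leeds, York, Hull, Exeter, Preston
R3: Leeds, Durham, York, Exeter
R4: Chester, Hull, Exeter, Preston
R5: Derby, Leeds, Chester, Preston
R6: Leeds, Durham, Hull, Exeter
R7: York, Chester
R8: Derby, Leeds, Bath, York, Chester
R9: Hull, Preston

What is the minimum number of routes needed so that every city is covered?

3

R2, R3, R8 together cover {Derby, Leeds, Durham, Bath, York, Chester, Hull, Exeter, Preston} — every city.
No 2 of the 9 routes cover everything (all 36 pairs fall short), so 3 is minimum.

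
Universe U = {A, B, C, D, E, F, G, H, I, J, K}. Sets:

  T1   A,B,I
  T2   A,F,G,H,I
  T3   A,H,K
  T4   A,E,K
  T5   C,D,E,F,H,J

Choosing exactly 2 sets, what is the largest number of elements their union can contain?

Choosing T1, T5 covers {A, B, C, D, E, F, H, I, J} — 9 elements.
No choice of 2 sets does better; here G, K are left uncovered.

9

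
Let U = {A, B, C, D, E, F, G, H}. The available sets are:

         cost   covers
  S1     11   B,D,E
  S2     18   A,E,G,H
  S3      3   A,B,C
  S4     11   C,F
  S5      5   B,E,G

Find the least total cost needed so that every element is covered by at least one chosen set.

S1, S2, S4 cover every element at cost 11 + 18 + 11 = 40.
Any cover uses at least 3 sets; among all covering selections none totals below 40.
Greedy by coverage-per-cost would pick S3, S5, S1, S4, S2 for 48 — worse than the optimum 40.

40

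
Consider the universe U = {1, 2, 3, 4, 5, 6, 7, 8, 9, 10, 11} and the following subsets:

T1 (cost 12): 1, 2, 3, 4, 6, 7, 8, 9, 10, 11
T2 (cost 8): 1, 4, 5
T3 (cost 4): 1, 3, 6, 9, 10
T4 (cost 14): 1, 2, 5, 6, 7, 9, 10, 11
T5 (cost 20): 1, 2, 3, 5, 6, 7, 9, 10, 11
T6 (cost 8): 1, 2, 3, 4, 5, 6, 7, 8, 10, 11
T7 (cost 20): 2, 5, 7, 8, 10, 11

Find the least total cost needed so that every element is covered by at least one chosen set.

T3, T6 cover every element at cost 4 + 8 = 12.
Any cover uses at least 2 sets; among all covering selections none totals below 12.

12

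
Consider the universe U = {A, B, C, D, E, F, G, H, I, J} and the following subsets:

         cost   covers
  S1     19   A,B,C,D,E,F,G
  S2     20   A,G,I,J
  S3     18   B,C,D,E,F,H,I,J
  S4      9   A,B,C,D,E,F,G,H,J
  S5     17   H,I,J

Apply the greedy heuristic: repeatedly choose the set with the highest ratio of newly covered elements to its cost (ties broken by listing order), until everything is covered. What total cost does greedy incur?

Pick 1: S4 adds 9 new (A, B, C, D, E, F, G, H, J) at cost 9 (ratio 9/9).
Pick 2: S5 adds 1 new (I) at cost 17 (ratio 1/17).
Greedy total cost: 9 + 17 = 26.

26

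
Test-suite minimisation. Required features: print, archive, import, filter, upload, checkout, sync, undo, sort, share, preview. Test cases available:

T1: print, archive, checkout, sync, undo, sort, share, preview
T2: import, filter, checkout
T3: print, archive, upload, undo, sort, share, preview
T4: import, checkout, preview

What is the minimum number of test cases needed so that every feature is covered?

3

T1, T2, T3 together cover {print, archive, import, filter, upload, checkout, sync, undo, sort, share, preview} — every feature.
No 2 of the 4 test cases cover everything (all 6 pairs fall short), so 3 is minimum.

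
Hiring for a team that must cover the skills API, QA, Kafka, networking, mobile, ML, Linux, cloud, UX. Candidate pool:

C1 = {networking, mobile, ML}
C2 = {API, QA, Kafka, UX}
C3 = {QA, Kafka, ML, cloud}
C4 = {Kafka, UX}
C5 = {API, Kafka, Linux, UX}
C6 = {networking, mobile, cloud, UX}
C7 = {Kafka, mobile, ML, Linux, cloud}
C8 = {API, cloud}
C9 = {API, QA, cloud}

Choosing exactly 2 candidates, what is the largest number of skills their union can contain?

Choosing C2, C7 covers {API, QA, Kafka, mobile, ML, Linux, cloud, UX} — 8 skills.
No choice of 2 candidates does better; here networking is left uncovered.

8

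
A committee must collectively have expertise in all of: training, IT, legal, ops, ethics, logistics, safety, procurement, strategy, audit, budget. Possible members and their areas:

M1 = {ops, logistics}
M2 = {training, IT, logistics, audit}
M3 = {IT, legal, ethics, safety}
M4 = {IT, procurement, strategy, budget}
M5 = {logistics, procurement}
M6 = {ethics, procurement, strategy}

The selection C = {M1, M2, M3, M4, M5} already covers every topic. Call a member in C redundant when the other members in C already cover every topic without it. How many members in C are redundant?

Drop M1: ops uncovered — not redundant.
Drop M2: training, audit uncovered — not redundant.
Drop M3: legal, ethics, safety uncovered — not redundant.
Drop M4: strategy, budget uncovered — not redundant.
Drop M5: the rest still cover every topic — redundant.
1 redundant: M5.

1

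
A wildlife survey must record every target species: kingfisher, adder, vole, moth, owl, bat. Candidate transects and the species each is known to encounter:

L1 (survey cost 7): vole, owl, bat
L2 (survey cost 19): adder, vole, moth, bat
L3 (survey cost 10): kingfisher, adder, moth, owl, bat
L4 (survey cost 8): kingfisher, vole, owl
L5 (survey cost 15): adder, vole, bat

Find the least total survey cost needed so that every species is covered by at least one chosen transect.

L1, L3 cover every species at survey cost 7 + 10 = 17.
Any cover uses at least 2 transects; among all covering selections none totals below 17.

17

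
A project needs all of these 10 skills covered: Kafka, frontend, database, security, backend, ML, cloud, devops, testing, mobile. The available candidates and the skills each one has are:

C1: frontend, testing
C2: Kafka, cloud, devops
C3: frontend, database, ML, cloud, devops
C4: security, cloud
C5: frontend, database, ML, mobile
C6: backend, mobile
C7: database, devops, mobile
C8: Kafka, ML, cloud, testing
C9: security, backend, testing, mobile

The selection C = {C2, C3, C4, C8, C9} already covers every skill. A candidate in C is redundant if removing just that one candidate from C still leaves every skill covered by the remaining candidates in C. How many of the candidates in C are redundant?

3

Drop C2: the rest still cover every skill — redundant.
Drop C3: frontend, database uncovered — not redundant.
Drop C4: the rest still cover every skill — redundant.
Drop C8: the rest still cover every skill — redundant.
Drop C9: backend, mobile uncovered — not redundant.
3 redundant: C2, C4, C8.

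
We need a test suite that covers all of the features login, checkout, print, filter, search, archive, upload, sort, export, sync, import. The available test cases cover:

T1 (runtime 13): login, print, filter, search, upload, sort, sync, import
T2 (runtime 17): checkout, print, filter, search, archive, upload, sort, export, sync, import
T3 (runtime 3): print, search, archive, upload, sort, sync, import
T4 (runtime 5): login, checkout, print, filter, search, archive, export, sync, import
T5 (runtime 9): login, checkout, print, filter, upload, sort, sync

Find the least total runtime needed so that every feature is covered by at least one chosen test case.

T3, T4 cover every feature at runtime 3 + 5 = 8.
Any cover uses at least 2 test cases; among all covering selections none totals below 8.

8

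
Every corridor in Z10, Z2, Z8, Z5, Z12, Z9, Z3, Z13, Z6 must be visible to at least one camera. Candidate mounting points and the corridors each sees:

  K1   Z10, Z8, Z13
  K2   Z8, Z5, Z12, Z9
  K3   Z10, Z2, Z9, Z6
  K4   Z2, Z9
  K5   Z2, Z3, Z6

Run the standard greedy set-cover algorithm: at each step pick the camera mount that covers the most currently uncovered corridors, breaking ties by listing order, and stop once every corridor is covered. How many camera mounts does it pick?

4

Pick 1: K2 covers 4 new corridors (Z8, Z5, Z12, Z9).
Pick 2: K3 covers 3 new corridors (Z10, Z2, Z6).
Pick 3: K1 covers 1 new corridors (Z13).
Pick 4: K5 covers 1 new corridors (Z3).
Greedy uses 4 camera mounts. (The true minimum is 3.)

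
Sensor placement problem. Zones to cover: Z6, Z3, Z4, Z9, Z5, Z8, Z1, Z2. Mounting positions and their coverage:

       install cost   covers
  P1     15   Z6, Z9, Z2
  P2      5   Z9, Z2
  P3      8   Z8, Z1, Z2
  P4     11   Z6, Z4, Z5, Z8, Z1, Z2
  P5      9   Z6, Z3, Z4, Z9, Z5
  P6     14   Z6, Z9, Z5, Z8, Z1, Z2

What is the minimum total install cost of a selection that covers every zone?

17

P3, P5 cover every zone at install cost 8 + 9 = 17.
Any cover uses at least 2 sensor positions; among all covering selections none totals below 17.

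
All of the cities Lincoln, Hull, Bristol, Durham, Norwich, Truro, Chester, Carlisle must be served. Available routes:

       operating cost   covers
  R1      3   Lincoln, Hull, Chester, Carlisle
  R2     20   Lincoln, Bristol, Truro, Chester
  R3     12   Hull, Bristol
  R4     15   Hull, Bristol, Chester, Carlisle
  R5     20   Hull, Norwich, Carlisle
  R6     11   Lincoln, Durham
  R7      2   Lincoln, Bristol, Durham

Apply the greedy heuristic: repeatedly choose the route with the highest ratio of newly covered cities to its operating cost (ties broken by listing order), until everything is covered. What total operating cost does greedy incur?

Pick 1: R7 adds 3 new (Lincoln, Bristol, Durham) at operating cost 2 (ratio 3/2).
Pick 2: R1 adds 3 new (Hull, Chester, Carlisle) at operating cost 3 (ratio 3/3).
Pick 3: R2 adds 1 new (Truro) at operating cost 20 (ratio 1/20).
Pick 4: R5 adds 1 new (Norwich) at operating cost 20 (ratio 1/20).
Greedy total operating cost: 2 + 3 + 20 + 20 = 45. (The true optimum is 42, so greedy overshoots here.)

45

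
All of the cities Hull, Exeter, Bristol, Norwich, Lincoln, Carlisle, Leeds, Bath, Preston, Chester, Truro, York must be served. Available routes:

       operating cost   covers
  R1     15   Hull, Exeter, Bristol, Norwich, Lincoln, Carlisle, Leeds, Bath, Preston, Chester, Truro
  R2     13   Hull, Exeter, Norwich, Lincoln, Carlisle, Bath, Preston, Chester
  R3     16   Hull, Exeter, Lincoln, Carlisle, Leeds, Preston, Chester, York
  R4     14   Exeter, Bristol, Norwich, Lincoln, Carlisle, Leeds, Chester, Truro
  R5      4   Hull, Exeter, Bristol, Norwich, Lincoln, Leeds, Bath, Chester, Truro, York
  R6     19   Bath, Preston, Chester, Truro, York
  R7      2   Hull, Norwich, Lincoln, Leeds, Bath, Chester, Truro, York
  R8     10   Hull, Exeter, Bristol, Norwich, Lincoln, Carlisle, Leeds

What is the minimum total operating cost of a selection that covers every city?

17

R1, R7 cover every city at operating cost 15 + 2 = 17.
Any cover uses at least 2 routes; among all covering selections none totals below 17.
Greedy by coverage-per-operating cost would pick R7, R5, R2 for 19 — worse than the optimum 17.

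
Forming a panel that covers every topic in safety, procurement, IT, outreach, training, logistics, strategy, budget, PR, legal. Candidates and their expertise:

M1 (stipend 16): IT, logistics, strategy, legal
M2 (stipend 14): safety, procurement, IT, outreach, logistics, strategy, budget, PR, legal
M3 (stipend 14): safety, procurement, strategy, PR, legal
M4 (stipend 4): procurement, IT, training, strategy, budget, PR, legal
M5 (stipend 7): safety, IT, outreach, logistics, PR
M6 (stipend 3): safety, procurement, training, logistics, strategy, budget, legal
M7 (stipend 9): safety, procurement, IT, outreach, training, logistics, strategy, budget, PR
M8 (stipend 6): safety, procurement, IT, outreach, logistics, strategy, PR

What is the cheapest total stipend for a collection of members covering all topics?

M6, M8 cover every topic at stipend 3 + 6 = 9.
Any cover uses at least 2 members; among all covering selections none totals below 9.
Greedy by coverage-per-stipend would pick M6, M4, M8 for 13 — worse than the optimum 9.

9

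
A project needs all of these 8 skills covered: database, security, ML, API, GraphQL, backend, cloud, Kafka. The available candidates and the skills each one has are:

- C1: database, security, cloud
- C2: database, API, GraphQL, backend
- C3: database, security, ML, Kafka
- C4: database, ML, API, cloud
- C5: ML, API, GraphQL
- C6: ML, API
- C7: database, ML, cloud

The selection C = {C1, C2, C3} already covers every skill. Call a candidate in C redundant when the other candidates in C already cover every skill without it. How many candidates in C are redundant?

0

Drop C1: cloud uncovered — not redundant.
Drop C2: API, GraphQL, backend uncovered — not redundant.
Drop C3: ML, Kafka uncovered — not redundant.
None of the candidates in C is redundant.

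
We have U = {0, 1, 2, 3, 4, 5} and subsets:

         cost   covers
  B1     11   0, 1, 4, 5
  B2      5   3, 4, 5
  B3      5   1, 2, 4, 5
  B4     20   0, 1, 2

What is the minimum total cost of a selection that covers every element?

21

B1, B2, B3 cover every element at cost 11 + 5 + 5 = 21.
Any cover uses at least 2 sets; among all covering selections none totals below 21.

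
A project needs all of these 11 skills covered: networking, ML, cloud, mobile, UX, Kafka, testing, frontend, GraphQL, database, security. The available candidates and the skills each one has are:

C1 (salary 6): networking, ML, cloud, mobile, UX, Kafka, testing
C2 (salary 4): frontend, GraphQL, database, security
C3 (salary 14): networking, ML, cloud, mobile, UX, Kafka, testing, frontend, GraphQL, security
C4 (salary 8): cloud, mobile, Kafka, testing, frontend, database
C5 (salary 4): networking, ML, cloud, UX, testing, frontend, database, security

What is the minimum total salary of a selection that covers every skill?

10

C1, C2 cover every skill at salary 6 + 4 = 10.
Any cover uses at least 2 candidates; among all covering selections none totals below 10.
Greedy by coverage-per-salary would pick C5, C1, C2 for 14 — worse than the optimum 10.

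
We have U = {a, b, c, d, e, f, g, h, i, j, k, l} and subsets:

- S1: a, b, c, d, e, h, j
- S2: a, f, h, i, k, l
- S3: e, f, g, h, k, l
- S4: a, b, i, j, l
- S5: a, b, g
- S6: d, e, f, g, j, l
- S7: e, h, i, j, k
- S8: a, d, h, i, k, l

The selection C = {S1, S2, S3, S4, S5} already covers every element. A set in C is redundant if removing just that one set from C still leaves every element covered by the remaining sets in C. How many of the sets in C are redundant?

Drop S1: c, d uncovered — not redundant.
Drop S2: the rest still cover every element — redundant.
Drop S3: the rest still cover every element — redundant.
Drop S4: the rest still cover every element — redundant.
Drop S5: the rest still cover every element — redundant.
4 redundant: S2, S3, S4, S5.

4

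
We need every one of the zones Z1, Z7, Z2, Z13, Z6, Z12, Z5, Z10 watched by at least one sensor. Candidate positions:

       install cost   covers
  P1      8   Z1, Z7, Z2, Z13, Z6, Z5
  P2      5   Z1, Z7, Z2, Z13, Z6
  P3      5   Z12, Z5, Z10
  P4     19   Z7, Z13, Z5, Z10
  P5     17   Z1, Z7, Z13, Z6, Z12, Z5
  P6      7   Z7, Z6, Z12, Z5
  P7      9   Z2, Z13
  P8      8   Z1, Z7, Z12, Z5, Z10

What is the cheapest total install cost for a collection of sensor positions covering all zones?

P2, P3 cover every zone at install cost 5 + 5 = 10.
Any cover uses at least 2 sensor positions; among all covering selections none totals below 10.

10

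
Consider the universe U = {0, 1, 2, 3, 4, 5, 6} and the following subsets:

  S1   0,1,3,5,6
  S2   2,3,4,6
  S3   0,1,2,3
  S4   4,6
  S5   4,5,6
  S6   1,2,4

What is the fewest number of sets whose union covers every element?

S1, S2 together cover {0, 1, 2, 3, 4, 5, 6} — every element.
No single set contains all 7 elements, so 2 is optimal.

2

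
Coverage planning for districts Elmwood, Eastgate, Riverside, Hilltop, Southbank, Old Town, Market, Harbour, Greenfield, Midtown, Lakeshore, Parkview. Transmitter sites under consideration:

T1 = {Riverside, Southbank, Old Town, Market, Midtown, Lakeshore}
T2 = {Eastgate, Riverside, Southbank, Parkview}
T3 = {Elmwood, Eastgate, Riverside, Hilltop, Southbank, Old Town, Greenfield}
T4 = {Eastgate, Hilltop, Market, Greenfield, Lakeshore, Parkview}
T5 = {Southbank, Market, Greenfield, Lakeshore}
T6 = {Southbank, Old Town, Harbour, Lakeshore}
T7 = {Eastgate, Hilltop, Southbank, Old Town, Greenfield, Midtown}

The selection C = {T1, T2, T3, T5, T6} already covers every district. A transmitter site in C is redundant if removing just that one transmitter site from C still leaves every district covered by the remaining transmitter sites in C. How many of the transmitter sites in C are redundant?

Drop T1: Midtown uncovered — not redundant.
Drop T2: Parkview uncovered — not redundant.
Drop T3: Elmwood, Hilltop uncovered — not redundant.
Drop T5: the rest still cover every district — redundant.
Drop T6: Harbour uncovered — not redundant.
1 redundant: T5.

1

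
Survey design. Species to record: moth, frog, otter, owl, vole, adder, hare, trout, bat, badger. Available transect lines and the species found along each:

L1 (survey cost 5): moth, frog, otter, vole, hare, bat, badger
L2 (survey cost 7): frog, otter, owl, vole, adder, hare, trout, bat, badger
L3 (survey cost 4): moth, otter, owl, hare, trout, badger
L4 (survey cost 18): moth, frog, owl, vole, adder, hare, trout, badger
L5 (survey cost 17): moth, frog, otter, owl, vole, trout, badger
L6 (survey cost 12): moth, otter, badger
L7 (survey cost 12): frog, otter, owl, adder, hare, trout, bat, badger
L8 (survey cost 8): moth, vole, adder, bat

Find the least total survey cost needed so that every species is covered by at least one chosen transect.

L2, L3 cover every species at survey cost 7 + 4 = 11.
Any cover uses at least 2 transects; among all covering selections none totals below 11.
Greedy by coverage-per-survey cost would pick L3, L1, L2 for 16 — worse than the optimum 11.

11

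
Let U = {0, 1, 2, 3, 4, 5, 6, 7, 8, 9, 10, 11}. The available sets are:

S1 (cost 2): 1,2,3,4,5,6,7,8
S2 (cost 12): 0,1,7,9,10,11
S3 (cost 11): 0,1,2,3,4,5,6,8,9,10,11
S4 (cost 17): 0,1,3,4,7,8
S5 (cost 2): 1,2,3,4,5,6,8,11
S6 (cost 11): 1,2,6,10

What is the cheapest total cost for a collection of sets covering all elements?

S1, S3 cover every element at cost 2 + 11 = 13.
Any cover uses at least 2 sets; among all covering selections none totals below 13.

13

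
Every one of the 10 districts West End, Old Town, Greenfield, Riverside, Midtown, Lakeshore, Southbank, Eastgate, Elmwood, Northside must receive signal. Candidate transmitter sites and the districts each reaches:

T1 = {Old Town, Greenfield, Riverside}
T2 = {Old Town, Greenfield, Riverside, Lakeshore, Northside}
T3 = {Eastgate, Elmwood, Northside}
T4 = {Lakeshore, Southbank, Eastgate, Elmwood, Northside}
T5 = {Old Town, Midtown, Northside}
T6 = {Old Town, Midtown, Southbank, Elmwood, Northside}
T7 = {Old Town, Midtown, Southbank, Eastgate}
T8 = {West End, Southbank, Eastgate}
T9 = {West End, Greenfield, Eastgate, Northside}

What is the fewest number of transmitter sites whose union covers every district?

T2, T6, T8 together cover {West End, Old Town, Greenfield, Riverside, Midtown, Lakeshore, Southbank, Eastgate, Elmwood, Northside} — every district.
No 2 of the 9 transmitter sites cover everything (all 36 pairs fall short), so 3 is minimum.
Greedy (largest uncovered first) would take T2, T4, T5, T8 — 4 transmitter sites — but 3 suffice.

3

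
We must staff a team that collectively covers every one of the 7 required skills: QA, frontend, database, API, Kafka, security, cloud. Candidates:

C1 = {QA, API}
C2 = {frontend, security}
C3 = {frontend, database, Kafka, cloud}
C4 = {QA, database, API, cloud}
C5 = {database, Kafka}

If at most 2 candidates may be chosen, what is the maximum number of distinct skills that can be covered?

Choosing C1, C3 covers {QA, frontend, database, API, Kafka, cloud} — 6 skills.
No choice of 2 candidates does better; here security is left uncovered.

6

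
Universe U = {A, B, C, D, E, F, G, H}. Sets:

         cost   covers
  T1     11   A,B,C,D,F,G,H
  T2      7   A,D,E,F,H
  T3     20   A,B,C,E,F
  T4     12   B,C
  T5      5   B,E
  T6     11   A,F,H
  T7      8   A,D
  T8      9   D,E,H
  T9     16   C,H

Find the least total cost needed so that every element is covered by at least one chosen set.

16

T1, T5 cover every element at cost 11 + 5 = 16.
Any cover uses at least 2 sets; among all covering selections none totals below 16.
Greedy by coverage-per-cost would pick T2, T1 for 18 — worse than the optimum 16.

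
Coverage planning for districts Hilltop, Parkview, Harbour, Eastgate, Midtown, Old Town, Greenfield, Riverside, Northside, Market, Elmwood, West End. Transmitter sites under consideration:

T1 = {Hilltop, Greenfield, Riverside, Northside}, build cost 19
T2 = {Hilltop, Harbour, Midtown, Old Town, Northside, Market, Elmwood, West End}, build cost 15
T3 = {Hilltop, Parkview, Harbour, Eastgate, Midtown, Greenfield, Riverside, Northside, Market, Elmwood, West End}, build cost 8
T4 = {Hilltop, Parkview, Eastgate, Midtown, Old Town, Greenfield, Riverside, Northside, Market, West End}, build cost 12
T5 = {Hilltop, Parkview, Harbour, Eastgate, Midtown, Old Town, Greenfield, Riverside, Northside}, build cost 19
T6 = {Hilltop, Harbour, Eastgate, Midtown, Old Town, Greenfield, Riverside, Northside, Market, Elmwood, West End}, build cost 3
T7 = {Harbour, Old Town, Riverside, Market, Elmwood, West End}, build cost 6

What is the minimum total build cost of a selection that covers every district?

T3, T6 cover every district at build cost 8 + 3 = 11.
Any cover uses at least 2 transmitter sites; among all covering selections none totals below 11.

11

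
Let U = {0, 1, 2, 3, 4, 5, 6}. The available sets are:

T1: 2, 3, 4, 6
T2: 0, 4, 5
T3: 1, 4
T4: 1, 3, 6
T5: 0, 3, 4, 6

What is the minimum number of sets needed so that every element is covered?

T1, T2, T3 together cover {0, 1, 2, 3, 4, 5, 6} — every element.
No 2 of the 5 sets cover everything (all 10 pairs fall short), so 3 is minimum.

3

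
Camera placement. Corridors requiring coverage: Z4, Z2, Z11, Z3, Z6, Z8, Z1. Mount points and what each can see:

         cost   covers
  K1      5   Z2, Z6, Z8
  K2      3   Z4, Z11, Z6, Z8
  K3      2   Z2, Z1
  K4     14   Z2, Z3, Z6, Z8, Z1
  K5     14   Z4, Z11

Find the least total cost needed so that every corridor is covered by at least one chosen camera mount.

17

K2, K4 cover every corridor at cost 3 + 14 = 17.
Any cover uses at least 2 camera mounts; among all covering selections none totals below 17.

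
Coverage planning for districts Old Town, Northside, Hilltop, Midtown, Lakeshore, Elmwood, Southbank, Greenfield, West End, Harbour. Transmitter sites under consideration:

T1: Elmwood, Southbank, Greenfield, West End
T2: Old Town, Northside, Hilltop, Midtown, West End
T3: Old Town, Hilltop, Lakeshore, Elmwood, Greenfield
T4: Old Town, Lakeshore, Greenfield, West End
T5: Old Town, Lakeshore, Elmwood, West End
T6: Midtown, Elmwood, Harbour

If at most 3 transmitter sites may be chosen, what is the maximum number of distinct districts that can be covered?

Choosing T1, T2, T3 covers {Old Town, Northside, Hilltop, Midtown, Lakeshore, Elmwood, Southbank, Greenfield, West End} — 9 districts.
No choice of 3 transmitter sites does better; here Harbour is left uncovered.

9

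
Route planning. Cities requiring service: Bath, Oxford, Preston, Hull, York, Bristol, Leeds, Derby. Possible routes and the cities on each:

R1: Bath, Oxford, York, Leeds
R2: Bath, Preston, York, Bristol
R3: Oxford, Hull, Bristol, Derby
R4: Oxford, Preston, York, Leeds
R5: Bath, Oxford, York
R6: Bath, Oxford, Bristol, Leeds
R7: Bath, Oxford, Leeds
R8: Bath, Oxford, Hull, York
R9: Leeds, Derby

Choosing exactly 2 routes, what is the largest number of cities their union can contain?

7

Choosing R1, R3 covers {Bath, Oxford, Hull, York, Bristol, Leeds, Derby} — 7 cities.
No choice of 2 routes does better; here Preston is left uncovered.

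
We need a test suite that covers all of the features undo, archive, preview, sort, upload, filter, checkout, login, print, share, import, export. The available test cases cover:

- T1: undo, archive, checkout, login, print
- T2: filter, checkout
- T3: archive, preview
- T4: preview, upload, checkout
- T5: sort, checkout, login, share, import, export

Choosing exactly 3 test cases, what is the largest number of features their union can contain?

Choosing T1, T4, T5 covers {undo, archive, preview, sort, upload, checkout, login, print, share, import, export} — 11 features.
No choice of 3 test cases does better; here filter is left uncovered.

11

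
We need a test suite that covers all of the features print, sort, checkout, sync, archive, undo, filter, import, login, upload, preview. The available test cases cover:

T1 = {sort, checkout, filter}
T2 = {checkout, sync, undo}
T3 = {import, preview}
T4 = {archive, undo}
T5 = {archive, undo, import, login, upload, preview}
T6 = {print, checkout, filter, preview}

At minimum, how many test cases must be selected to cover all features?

T1, T2, T5, T6 together cover {print, sort, checkout, sync, archive, undo, filter, import, login, upload, preview} — every feature.
No 3 of the 6 test cases cover everything (all 20 triples fall short), so 4 is minimum.

4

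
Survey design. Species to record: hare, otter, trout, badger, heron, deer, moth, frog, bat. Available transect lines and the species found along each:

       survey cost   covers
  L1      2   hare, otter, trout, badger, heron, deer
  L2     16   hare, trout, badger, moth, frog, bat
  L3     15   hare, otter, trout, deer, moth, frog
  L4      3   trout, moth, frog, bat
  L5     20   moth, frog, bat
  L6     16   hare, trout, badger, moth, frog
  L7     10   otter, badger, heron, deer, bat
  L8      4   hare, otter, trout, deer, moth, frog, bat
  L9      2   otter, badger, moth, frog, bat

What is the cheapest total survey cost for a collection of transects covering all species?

4

L1, L9 cover every species at survey cost 2 + 2 = 4.
Any cover uses at least 2 transects; among all covering selections none totals below 4.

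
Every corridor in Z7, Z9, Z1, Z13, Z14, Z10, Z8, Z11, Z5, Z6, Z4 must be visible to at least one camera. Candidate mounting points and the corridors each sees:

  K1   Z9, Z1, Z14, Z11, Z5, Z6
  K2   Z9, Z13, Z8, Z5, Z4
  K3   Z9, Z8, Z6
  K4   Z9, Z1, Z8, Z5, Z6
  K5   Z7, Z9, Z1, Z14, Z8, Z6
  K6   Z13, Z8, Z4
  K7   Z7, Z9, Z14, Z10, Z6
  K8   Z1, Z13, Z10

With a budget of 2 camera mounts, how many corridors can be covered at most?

Choosing K1, K2 covers {Z9, Z1, Z13, Z14, Z8, Z11, Z5, Z6, Z4} — 9 corridors.
No choice of 2 camera mounts does better; here Z7, Z10 are left uncovered.

9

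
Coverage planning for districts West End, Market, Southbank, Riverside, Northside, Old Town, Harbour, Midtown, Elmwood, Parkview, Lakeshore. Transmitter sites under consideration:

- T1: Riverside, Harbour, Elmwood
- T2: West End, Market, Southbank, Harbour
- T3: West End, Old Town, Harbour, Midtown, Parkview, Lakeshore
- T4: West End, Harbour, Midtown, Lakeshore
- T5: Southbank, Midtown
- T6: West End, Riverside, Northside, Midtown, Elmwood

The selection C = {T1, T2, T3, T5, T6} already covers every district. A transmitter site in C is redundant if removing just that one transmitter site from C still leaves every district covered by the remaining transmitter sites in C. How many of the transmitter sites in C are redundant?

2

Drop T1: the rest still cover every district — redundant.
Drop T2: Market uncovered — not redundant.
Drop T3: Old Town, Parkview, Lakeshore uncovered — not redundant.
Drop T5: the rest still cover every district — redundant.
Drop T6: Northside uncovered — not redundant.
2 redundant: T1, T5.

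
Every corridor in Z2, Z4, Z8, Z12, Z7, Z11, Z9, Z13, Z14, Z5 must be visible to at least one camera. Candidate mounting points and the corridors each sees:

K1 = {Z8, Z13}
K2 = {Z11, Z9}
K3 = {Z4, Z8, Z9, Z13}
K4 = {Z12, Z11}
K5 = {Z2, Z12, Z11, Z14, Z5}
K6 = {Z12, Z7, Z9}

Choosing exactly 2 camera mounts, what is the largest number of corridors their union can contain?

Choosing K3, K5 covers {Z2, Z4, Z8, Z12, Z11, Z9, Z13, Z14, Z5} — 9 corridors.
No choice of 2 camera mounts does better; here Z7 is left uncovered.

9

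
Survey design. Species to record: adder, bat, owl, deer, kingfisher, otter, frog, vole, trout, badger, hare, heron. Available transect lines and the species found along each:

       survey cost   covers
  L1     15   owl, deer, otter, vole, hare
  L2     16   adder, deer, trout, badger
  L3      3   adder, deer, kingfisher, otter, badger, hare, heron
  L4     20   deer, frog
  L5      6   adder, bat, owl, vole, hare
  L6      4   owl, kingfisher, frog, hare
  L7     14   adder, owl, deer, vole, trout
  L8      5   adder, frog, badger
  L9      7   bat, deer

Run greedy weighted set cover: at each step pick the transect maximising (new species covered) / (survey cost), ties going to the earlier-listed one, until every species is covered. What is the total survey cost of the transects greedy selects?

Pick 1: L3 adds 7 new (adder, deer, kingfisher, otter, badger, hare, heron) at survey cost 3 (ratio 7/3).
Pick 2: L5 adds 3 new (bat, owl, vole) at survey cost 6 (ratio 3/6).
Pick 3: L6 adds 1 new (frog) at survey cost 4 (ratio 1/4).
Pick 4: L7 adds 1 new (trout) at survey cost 14 (ratio 1/14).
Greedy total survey cost: 3 + 6 + 4 + 14 = 27.

27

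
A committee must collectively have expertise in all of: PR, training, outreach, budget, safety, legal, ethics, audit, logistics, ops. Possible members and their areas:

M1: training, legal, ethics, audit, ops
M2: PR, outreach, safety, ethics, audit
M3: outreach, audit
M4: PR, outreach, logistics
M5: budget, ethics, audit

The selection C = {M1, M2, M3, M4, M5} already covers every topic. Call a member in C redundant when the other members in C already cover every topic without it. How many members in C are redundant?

Drop M1: training, legal, ops uncovered — not redundant.
Drop M2: safety uncovered — not redundant.
Drop M3: the rest still cover every topic — redundant.
Drop M4: logistics uncovered — not redundant.
Drop M5: budget uncovered — not redundant.
1 redundant: M3.

1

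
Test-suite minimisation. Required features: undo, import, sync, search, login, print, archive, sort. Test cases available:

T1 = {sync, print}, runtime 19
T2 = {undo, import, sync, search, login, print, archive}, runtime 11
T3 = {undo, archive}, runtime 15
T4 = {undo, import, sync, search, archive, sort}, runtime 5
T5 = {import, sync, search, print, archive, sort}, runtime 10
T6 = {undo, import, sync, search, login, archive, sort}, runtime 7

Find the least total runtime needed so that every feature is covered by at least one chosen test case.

T2, T4 cover every feature at runtime 11 + 5 = 16.
Any cover uses at least 2 test cases; among all covering selections none totals below 16.

16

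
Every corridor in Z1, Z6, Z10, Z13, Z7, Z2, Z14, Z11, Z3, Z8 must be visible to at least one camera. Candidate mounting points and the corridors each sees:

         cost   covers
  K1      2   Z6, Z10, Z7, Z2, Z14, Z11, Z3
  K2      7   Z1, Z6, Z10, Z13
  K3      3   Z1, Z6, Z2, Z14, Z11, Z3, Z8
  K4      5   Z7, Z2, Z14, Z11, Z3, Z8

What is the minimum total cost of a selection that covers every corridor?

K2, K4 cover every corridor at cost 7 + 5 = 12.
Any cover uses at least 2 camera mounts; among all covering selections none totals below 12.

12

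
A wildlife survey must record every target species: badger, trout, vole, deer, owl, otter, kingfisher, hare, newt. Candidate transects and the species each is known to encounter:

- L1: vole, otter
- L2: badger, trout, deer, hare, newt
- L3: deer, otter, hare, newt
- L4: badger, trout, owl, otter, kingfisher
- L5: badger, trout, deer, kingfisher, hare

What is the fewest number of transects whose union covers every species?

3

L1, L2, L4 together cover {badger, trout, vole, deer, owl, otter, kingfisher, hare, newt} — every species.
No 2 of the 5 transects cover everything (all 10 pairs fall short), so 3 is minimum.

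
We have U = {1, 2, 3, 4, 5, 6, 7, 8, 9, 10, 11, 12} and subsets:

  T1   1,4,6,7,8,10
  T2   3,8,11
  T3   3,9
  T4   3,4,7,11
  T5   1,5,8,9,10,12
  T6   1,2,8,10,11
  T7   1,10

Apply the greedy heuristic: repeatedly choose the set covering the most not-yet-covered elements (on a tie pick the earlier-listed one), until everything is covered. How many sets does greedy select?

4

Pick 1: T1 covers 6 new elements (1, 4, 6, 7, 8, 10).
Pick 2: T5 covers 3 new elements (5, 9, 12).
Pick 3: T2 covers 2 new elements (3, 11).
Pick 4: T6 covers 1 new elements (2).
Greedy uses 4 sets.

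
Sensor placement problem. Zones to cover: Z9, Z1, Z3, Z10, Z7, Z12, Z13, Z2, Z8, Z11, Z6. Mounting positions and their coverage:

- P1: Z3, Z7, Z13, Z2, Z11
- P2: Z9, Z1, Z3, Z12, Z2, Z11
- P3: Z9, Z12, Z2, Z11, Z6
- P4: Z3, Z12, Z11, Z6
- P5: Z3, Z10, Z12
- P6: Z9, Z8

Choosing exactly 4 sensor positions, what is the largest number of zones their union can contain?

Choosing P1, P2, P3, P5 covers {Z9, Z1, Z3, Z10, Z7, Z12, Z13, Z2, Z11, Z6} — 10 zones.
No choice of 4 sensor positions does better; here Z8 is left uncovered.

10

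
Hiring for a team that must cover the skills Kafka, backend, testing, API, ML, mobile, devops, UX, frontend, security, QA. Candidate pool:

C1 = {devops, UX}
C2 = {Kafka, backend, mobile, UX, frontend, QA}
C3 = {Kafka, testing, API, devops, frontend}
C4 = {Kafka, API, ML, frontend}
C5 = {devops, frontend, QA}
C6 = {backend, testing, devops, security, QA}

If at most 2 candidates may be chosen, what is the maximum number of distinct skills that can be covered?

9

Choosing C2, C3 covers {Kafka, backend, testing, API, mobile, devops, UX, frontend, QA} — 9 skills.
No choice of 2 candidates does better; here ML, security are left uncovered.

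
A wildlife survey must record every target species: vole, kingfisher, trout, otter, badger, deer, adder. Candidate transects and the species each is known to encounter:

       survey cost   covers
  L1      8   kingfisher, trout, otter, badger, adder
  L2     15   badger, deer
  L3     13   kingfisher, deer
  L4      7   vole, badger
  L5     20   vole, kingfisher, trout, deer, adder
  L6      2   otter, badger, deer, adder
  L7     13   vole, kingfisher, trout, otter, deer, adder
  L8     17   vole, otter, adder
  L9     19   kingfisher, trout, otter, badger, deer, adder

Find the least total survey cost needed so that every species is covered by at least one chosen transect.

L6, L7 cover every species at survey cost 2 + 13 = 15.
Any cover uses at least 2 transects; among all covering selections none totals below 15.
Greedy by coverage-per-survey cost would pick L6, L1, L4 for 17 — worse than the optimum 15.

15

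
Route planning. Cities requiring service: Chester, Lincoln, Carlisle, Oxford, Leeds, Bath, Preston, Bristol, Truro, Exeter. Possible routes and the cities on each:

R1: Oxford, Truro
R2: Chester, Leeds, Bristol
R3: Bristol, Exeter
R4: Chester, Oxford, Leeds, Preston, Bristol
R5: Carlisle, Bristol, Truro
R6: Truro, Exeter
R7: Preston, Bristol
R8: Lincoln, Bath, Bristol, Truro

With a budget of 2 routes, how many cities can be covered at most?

Choosing R4, R8 covers {Chester, Lincoln, Oxford, Leeds, Bath, Preston, Bristol, Truro} — 8 cities.
No choice of 2 routes does better; here Carlisle, Exeter are left uncovered.

8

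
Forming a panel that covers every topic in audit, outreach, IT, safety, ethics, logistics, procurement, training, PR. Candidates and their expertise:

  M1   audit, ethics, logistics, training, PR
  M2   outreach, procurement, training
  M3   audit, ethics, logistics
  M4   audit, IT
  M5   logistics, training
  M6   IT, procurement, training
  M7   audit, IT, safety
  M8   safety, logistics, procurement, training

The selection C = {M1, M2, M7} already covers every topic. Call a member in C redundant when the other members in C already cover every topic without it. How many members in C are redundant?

Drop M1: ethics, logistics, PR uncovered — not redundant.
Drop M2: outreach, procurement uncovered — not redundant.
Drop M7: IT, safety uncovered — not redundant.
None of the members in C is redundant.

0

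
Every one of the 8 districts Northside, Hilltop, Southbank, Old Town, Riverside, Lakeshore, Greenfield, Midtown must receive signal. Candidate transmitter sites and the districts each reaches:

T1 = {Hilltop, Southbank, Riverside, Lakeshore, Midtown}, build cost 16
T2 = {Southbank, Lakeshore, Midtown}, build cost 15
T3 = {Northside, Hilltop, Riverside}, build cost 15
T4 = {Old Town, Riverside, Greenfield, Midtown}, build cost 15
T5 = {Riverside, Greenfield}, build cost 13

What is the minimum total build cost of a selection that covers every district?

45

T2, T3, T4 cover every district at build cost 15 + 15 + 15 = 45.
Any cover uses at least 3 transmitter sites; among all covering selections none totals below 45.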